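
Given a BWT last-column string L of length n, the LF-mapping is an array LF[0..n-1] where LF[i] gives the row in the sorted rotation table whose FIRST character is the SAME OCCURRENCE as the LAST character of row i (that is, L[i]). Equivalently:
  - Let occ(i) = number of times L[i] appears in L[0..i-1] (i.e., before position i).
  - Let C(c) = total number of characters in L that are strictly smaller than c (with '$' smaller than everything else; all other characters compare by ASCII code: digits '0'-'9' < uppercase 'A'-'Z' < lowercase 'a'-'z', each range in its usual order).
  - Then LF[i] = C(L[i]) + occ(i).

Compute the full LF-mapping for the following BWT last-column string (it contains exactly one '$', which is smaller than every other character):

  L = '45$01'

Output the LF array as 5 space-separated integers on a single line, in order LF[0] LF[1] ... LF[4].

Char counts: '$':1, '0':1, '1':1, '4':1, '5':1
C (first-col start): C('$')=0, C('0')=1, C('1')=2, C('4')=3, C('5')=4
L[0]='4': occ=0, LF[0]=C('4')+0=3+0=3
L[1]='5': occ=0, LF[1]=C('5')+0=4+0=4
L[2]='$': occ=0, LF[2]=C('$')+0=0+0=0
L[3]='0': occ=0, LF[3]=C('0')+0=1+0=1
L[4]='1': occ=0, LF[4]=C('1')+0=2+0=2

Answer: 3 4 0 1 2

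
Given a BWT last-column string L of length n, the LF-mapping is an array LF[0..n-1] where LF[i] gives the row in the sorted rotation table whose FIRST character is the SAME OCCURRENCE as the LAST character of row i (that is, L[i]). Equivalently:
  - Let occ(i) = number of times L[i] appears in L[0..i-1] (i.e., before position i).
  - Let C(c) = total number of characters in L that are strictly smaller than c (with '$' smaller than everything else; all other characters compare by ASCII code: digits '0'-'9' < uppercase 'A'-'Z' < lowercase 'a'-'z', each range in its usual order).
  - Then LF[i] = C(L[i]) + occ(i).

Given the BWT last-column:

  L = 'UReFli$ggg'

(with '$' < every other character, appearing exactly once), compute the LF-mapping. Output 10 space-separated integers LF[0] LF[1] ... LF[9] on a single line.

Answer: 3 2 4 1 9 8 0 5 6 7

Derivation:
Char counts: '$':1, 'F':1, 'R':1, 'U':1, 'e':1, 'g':3, 'i':1, 'l':1
C (first-col start): C('$')=0, C('F')=1, C('R')=2, C('U')=3, C('e')=4, C('g')=5, C('i')=8, C('l')=9
L[0]='U': occ=0, LF[0]=C('U')+0=3+0=3
L[1]='R': occ=0, LF[1]=C('R')+0=2+0=2
L[2]='e': occ=0, LF[2]=C('e')+0=4+0=4
L[3]='F': occ=0, LF[3]=C('F')+0=1+0=1
L[4]='l': occ=0, LF[4]=C('l')+0=9+0=9
L[5]='i': occ=0, LF[5]=C('i')+0=8+0=8
L[6]='$': occ=0, LF[6]=C('$')+0=0+0=0
L[7]='g': occ=0, LF[7]=C('g')+0=5+0=5
L[8]='g': occ=1, LF[8]=C('g')+1=5+1=6
L[9]='g': occ=2, LF[9]=C('g')+2=5+2=7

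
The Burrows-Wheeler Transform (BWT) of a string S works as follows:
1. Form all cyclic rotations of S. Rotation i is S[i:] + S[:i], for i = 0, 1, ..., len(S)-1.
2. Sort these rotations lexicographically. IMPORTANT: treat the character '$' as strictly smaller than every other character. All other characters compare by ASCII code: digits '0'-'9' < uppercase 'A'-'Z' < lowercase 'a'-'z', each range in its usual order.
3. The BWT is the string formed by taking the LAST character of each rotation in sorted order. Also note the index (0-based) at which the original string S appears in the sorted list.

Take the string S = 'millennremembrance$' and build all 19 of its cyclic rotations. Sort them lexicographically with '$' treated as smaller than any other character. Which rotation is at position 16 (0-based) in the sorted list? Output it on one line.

All 19 rotations (rotation i = S[i:]+S[:i]):
  rot[0] = millennremembrance$
  rot[1] = illennremembrance$m
  rot[2] = llennremembrance$mi
  rot[3] = lennremembrance$mil
  rot[4] = ennremembrance$mill
  rot[5] = nnremembrance$mille
  rot[6] = nremembrance$millen
  rot[7] = remembrance$millenn
  rot[8] = emembrance$millennr
  rot[9] = membrance$millennre
  rot[10] = embrance$millennrem
  rot[11] = mbrance$millennreme
  rot[12] = brance$millennremem
  rot[13] = rance$millennrememb
  rot[14] = ance$millennremembr
  rot[15] = nce$millennremembra
  rot[16] = ce$millennremembran
  rot[17] = e$millennremembranc
  rot[18] = $millennremembrance
Sorted (with $ < everything):
  sorted[0] = $millennremembrance
  sorted[1] = ance$millennremembr
  sorted[2] = brance$millennremem
  sorted[3] = ce$millennremembran
  sorted[4] = e$millennremembranc
  sorted[5] = embrance$millennrem
  sorted[6] = emembrance$millennr
  sorted[7] = ennremembrance$mill
  sorted[8] = illennremembrance$m
  sorted[9] = lennremembrance$mil
  sorted[10] = llennremembrance$mi
  sorted[11] = mbrance$millennreme
  sorted[12] = membrance$millennre
  sorted[13] = millennremembrance$
  sorted[14] = nce$millennremembra
  sorted[15] = nnremembrance$mille
  sorted[16] = nremembrance$millen
  sorted[17] = rance$millennrememb
  sorted[18] = remembrance$millenn
sorted[16] = nremembrance$millen

Answer: nremembrance$millen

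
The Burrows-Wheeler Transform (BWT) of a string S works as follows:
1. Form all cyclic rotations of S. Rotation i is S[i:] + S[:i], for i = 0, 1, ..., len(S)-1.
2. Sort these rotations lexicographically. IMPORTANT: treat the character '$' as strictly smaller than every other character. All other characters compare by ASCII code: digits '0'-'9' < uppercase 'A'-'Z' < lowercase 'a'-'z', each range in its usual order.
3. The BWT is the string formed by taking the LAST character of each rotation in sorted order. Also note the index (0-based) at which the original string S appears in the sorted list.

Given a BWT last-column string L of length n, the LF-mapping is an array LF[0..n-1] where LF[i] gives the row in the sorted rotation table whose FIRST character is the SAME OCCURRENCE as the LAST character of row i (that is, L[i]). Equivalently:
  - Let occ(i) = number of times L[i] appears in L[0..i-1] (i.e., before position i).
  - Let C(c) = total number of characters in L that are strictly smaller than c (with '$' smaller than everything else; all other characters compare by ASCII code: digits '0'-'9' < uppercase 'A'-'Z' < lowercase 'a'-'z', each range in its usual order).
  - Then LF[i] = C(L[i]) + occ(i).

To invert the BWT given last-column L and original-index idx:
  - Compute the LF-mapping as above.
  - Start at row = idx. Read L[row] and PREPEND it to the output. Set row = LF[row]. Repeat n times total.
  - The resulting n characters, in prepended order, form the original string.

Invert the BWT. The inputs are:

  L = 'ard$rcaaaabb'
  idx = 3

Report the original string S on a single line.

LF mapping: 1 10 9 0 11 8 2 3 4 5 6 7
Walk LF starting at row 3, prepending L[row]:
  step 1: row=3, L[3]='$', prepend. Next row=LF[3]=0
  step 2: row=0, L[0]='a', prepend. Next row=LF[0]=1
  step 3: row=1, L[1]='r', prepend. Next row=LF[1]=10
  step 4: row=10, L[10]='b', prepend. Next row=LF[10]=6
  step 5: row=6, L[6]='a', prepend. Next row=LF[6]=2
  step 6: row=2, L[2]='d', prepend. Next row=LF[2]=9
  step 7: row=9, L[9]='a', prepend. Next row=LF[9]=5
  step 8: row=5, L[5]='c', prepend. Next row=LF[5]=8
  step 9: row=8, L[8]='a', prepend. Next row=LF[8]=4
  step 10: row=4, L[4]='r', prepend. Next row=LF[4]=11
  step 11: row=11, L[11]='b', prepend. Next row=LF[11]=7
  step 12: row=7, L[7]='a', prepend. Next row=LF[7]=3
Reversed output: abracadabra$

Answer: abracadabra$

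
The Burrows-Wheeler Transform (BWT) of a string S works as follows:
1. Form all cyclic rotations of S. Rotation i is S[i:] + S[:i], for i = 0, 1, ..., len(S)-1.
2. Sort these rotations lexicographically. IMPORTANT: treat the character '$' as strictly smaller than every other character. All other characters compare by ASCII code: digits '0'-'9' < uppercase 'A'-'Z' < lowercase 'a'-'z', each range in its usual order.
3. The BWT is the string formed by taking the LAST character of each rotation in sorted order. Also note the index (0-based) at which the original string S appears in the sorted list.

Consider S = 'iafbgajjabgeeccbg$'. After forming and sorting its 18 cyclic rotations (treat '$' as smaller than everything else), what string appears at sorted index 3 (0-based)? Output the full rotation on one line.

Answer: ajjabgeeccbg$iafbg

Derivation:
All 18 rotations (rotation i = S[i:]+S[:i]):
  rot[0] = iafbgajjabgeeccbg$
  rot[1] = afbgajjabgeeccbg$i
  rot[2] = fbgajjabgeeccbg$ia
  rot[3] = bgajjabgeeccbg$iaf
  rot[4] = gajjabgeeccbg$iafb
  rot[5] = ajjabgeeccbg$iafbg
  rot[6] = jjabgeeccbg$iafbga
  rot[7] = jabgeeccbg$iafbgaj
  rot[8] = abgeeccbg$iafbgajj
  rot[9] = bgeeccbg$iafbgajja
  rot[10] = geeccbg$iafbgajjab
  rot[11] = eeccbg$iafbgajjabg
  rot[12] = eccbg$iafbgajjabge
  rot[13] = ccbg$iafbgajjabgee
  rot[14] = cbg$iafbgajjabgeec
  rot[15] = bg$iafbgajjabgeecc
  rot[16] = g$iafbgajjabgeeccb
  rot[17] = $iafbgajjabgeeccbg
Sorted (with $ < everything):
  sorted[0] = $iafbgajjabgeeccbg
  sorted[1] = abgeeccbg$iafbgajj
  sorted[2] = afbgajjabgeeccbg$i
  sorted[3] = ajjabgeeccbg$iafbg
  sorted[4] = bg$iafbgajjabgeecc
  sorted[5] = bgajjabgeeccbg$iaf
  sorted[6] = bgeeccbg$iafbgajja
  sorted[7] = cbg$iafbgajjabgeec
  sorted[8] = ccbg$iafbgajjabgee
  sorted[9] = eccbg$iafbgajjabge
  sorted[10] = eeccbg$iafbgajjabg
  sorted[11] = fbgajjabgeeccbg$ia
  sorted[12] = g$iafbgajjabgeeccb
  sorted[13] = gajjabgeeccbg$iafb
  sorted[14] = geeccbg$iafbgajjab
  sorted[15] = iafbgajjabgeeccbg$
  sorted[16] = jabgeeccbg$iafbgaj
  sorted[17] = jjabgeeccbg$iafbga
sorted[3] = ajjabgeeccbg$iafbg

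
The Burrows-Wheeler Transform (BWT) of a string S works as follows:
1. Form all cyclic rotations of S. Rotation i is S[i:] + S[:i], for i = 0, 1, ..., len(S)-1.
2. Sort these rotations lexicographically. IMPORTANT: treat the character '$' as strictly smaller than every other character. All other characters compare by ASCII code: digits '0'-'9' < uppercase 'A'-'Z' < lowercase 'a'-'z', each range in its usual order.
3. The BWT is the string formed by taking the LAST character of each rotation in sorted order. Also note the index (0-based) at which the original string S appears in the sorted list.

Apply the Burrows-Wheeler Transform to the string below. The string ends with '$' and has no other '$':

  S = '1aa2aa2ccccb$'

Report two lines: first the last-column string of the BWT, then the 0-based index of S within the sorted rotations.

All 13 rotations (rotation i = S[i:]+S[:i]):
  rot[0] = 1aa2aa2ccccb$
  rot[1] = aa2aa2ccccb$1
  rot[2] = a2aa2ccccb$1a
  rot[3] = 2aa2ccccb$1aa
  rot[4] = aa2ccccb$1aa2
  rot[5] = a2ccccb$1aa2a
  rot[6] = 2ccccb$1aa2aa
  rot[7] = ccccb$1aa2aa2
  rot[8] = cccb$1aa2aa2c
  rot[9] = ccb$1aa2aa2cc
  rot[10] = cb$1aa2aa2ccc
  rot[11] = b$1aa2aa2cccc
  rot[12] = $1aa2aa2ccccb
Sorted (with $ < everything):
  sorted[0] = $1aa2aa2ccccb  (last char: 'b')
  sorted[1] = 1aa2aa2ccccb$  (last char: '$')
  sorted[2] = 2aa2ccccb$1aa  (last char: 'a')
  sorted[3] = 2ccccb$1aa2aa  (last char: 'a')
  sorted[4] = a2aa2ccccb$1a  (last char: 'a')
  sorted[5] = a2ccccb$1aa2a  (last char: 'a')
  sorted[6] = aa2aa2ccccb$1  (last char: '1')
  sorted[7] = aa2ccccb$1aa2  (last char: '2')
  sorted[8] = b$1aa2aa2cccc  (last char: 'c')
  sorted[9] = cb$1aa2aa2ccc  (last char: 'c')
  sorted[10] = ccb$1aa2aa2cc  (last char: 'c')
  sorted[11] = cccb$1aa2aa2c  (last char: 'c')
  sorted[12] = ccccb$1aa2aa2  (last char: '2')
Last column: b$aaaa12cccc2
Original string S is at sorted index 1

Answer: b$aaaa12cccc2
1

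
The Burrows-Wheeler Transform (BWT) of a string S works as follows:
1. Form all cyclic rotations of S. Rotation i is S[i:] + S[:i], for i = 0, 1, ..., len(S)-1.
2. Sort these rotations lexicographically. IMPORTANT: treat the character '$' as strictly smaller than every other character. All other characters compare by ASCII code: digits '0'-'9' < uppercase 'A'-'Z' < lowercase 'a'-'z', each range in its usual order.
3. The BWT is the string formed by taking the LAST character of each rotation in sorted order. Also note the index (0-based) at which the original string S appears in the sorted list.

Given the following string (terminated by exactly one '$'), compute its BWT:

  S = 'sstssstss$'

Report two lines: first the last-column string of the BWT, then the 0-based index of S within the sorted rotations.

All 10 rotations (rotation i = S[i:]+S[:i]):
  rot[0] = sstssstss$
  rot[1] = stssstss$s
  rot[2] = tssstss$ss
  rot[3] = ssstss$sst
  rot[4] = sstss$ssts
  rot[5] = stss$sstss
  rot[6] = tss$sstsss
  rot[7] = ss$sstssst
  rot[8] = s$sstsssts
  rot[9] = $sstssstss
Sorted (with $ < everything):
  sorted[0] = $sstssstss  (last char: 's')
  sorted[1] = s$sstsssts  (last char: 's')
  sorted[2] = ss$sstssst  (last char: 't')
  sorted[3] = ssstss$sst  (last char: 't')
  sorted[4] = sstss$ssts  (last char: 's')
  sorted[5] = sstssstss$  (last char: '$')
  sorted[6] = stss$sstss  (last char: 's')
  sorted[7] = stssstss$s  (last char: 's')
  sorted[8] = tss$sstsss  (last char: 's')
  sorted[9] = tssstss$ss  (last char: 's')
Last column: sstts$ssss
Original string S is at sorted index 5

Answer: sstts$ssss
5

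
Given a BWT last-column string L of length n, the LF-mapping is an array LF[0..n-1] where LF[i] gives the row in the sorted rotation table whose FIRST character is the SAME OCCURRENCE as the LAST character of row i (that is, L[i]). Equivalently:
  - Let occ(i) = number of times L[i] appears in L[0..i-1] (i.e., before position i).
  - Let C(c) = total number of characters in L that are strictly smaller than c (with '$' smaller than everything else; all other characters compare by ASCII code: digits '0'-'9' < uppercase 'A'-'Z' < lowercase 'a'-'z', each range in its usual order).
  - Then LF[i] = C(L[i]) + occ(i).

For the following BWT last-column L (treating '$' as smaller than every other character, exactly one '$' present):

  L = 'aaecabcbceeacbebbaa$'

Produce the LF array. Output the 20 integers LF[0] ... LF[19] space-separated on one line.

Char counts: '$':1, 'a':6, 'b':5, 'c':4, 'e':4
C (first-col start): C('$')=0, C('a')=1, C('b')=7, C('c')=12, C('e')=16
L[0]='a': occ=0, LF[0]=C('a')+0=1+0=1
L[1]='a': occ=1, LF[1]=C('a')+1=1+1=2
L[2]='e': occ=0, LF[2]=C('e')+0=16+0=16
L[3]='c': occ=0, LF[3]=C('c')+0=12+0=12
L[4]='a': occ=2, LF[4]=C('a')+2=1+2=3
L[5]='b': occ=0, LF[5]=C('b')+0=7+0=7
L[6]='c': occ=1, LF[6]=C('c')+1=12+1=13
L[7]='b': occ=1, LF[7]=C('b')+1=7+1=8
L[8]='c': occ=2, LF[8]=C('c')+2=12+2=14
L[9]='e': occ=1, LF[9]=C('e')+1=16+1=17
L[10]='e': occ=2, LF[10]=C('e')+2=16+2=18
L[11]='a': occ=3, LF[11]=C('a')+3=1+3=4
L[12]='c': occ=3, LF[12]=C('c')+3=12+3=15
L[13]='b': occ=2, LF[13]=C('b')+2=7+2=9
L[14]='e': occ=3, LF[14]=C('e')+3=16+3=19
L[15]='b': occ=3, LF[15]=C('b')+3=7+3=10
L[16]='b': occ=4, LF[16]=C('b')+4=7+4=11
L[17]='a': occ=4, LF[17]=C('a')+4=1+4=5
L[18]='a': occ=5, LF[18]=C('a')+5=1+5=6
L[19]='$': occ=0, LF[19]=C('$')+0=0+0=0

Answer: 1 2 16 12 3 7 13 8 14 17 18 4 15 9 19 10 11 5 6 0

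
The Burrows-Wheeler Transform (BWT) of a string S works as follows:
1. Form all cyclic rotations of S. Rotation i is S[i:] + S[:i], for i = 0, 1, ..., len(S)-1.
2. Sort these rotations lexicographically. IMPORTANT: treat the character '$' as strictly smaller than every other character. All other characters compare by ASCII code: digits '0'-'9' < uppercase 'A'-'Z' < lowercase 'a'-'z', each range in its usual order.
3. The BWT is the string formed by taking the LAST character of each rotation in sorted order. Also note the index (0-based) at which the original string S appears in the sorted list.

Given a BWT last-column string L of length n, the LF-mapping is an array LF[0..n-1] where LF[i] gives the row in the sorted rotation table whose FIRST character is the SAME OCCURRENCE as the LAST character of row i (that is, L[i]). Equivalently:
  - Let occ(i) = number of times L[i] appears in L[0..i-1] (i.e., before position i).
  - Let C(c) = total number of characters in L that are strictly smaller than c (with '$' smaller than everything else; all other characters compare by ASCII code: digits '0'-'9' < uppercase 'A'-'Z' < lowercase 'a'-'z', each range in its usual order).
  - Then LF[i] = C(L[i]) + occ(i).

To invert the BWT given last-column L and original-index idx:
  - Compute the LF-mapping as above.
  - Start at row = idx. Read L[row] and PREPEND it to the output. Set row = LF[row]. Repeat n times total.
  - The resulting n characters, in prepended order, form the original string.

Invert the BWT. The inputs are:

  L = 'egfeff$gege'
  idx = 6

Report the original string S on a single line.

Answer: feggffeege$

Derivation:
LF mapping: 1 8 5 2 6 7 0 9 3 10 4
Walk LF starting at row 6, prepending L[row]:
  step 1: row=6, L[6]='$', prepend. Next row=LF[6]=0
  step 2: row=0, L[0]='e', prepend. Next row=LF[0]=1
  step 3: row=1, L[1]='g', prepend. Next row=LF[1]=8
  step 4: row=8, L[8]='e', prepend. Next row=LF[8]=3
  step 5: row=3, L[3]='e', prepend. Next row=LF[3]=2
  step 6: row=2, L[2]='f', prepend. Next row=LF[2]=5
  step 7: row=5, L[5]='f', prepend. Next row=LF[5]=7
  step 8: row=7, L[7]='g', prepend. Next row=LF[7]=9
  step 9: row=9, L[9]='g', prepend. Next row=LF[9]=10
  step 10: row=10, L[10]='e', prepend. Next row=LF[10]=4
  step 11: row=4, L[4]='f', prepend. Next row=LF[4]=6
Reversed output: feggffeege$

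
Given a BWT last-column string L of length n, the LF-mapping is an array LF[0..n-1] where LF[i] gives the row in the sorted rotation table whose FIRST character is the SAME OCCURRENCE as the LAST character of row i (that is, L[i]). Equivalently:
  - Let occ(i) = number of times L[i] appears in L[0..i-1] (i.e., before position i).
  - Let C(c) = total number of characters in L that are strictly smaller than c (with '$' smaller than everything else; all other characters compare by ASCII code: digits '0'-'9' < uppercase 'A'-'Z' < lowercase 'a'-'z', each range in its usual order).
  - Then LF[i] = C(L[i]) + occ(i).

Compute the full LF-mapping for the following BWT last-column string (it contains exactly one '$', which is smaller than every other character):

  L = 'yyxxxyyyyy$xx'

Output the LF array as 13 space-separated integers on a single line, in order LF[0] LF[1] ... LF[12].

Char counts: '$':1, 'x':5, 'y':7
C (first-col start): C('$')=0, C('x')=1, C('y')=6
L[0]='y': occ=0, LF[0]=C('y')+0=6+0=6
L[1]='y': occ=1, LF[1]=C('y')+1=6+1=7
L[2]='x': occ=0, LF[2]=C('x')+0=1+0=1
L[3]='x': occ=1, LF[3]=C('x')+1=1+1=2
L[4]='x': occ=2, LF[4]=C('x')+2=1+2=3
L[5]='y': occ=2, LF[5]=C('y')+2=6+2=8
L[6]='y': occ=3, LF[6]=C('y')+3=6+3=9
L[7]='y': occ=4, LF[7]=C('y')+4=6+4=10
L[8]='y': occ=5, LF[8]=C('y')+5=6+5=11
L[9]='y': occ=6, LF[9]=C('y')+6=6+6=12
L[10]='$': occ=0, LF[10]=C('$')+0=0+0=0
L[11]='x': occ=3, LF[11]=C('x')+3=1+3=4
L[12]='x': occ=4, LF[12]=C('x')+4=1+4=5

Answer: 6 7 1 2 3 8 9 10 11 12 0 4 5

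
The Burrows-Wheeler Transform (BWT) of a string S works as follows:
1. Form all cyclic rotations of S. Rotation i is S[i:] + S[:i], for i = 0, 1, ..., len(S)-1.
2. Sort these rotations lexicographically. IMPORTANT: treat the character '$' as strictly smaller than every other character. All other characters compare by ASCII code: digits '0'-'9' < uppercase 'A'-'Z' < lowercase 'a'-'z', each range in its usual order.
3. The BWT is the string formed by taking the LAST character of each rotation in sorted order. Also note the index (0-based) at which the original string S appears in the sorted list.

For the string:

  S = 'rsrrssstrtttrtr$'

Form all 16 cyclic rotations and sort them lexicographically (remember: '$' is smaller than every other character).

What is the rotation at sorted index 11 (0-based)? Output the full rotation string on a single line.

All 16 rotations (rotation i = S[i:]+S[:i]):
  rot[0] = rsrrssstrtttrtr$
  rot[1] = srrssstrtttrtr$r
  rot[2] = rrssstrtttrtr$rs
  rot[3] = rssstrtttrtr$rsr
  rot[4] = ssstrtttrtr$rsrr
  rot[5] = sstrtttrtr$rsrrs
  rot[6] = strtttrtr$rsrrss
  rot[7] = trtttrtr$rsrrsss
  rot[8] = rtttrtr$rsrrssst
  rot[9] = tttrtr$rsrrssstr
  rot[10] = ttrtr$rsrrssstrt
  rot[11] = trtr$rsrrssstrtt
  rot[12] = rtr$rsrrssstrttt
  rot[13] = tr$rsrrssstrtttr
  rot[14] = r$rsrrssstrtttrt
  rot[15] = $rsrrssstrtttrtr
Sorted (with $ < everything):
  sorted[0] = $rsrrssstrtttrtr
  sorted[1] = r$rsrrssstrtttrt
  sorted[2] = rrssstrtttrtr$rs
  sorted[3] = rsrrssstrtttrtr$
  sorted[4] = rssstrtttrtr$rsr
  sorted[5] = rtr$rsrrssstrttt
  sorted[6] = rtttrtr$rsrrssst
  sorted[7] = srrssstrtttrtr$r
  sorted[8] = ssstrtttrtr$rsrr
  sorted[9] = sstrtttrtr$rsrrs
  sorted[10] = strtttrtr$rsrrss
  sorted[11] = tr$rsrrssstrtttr
  sorted[12] = trtr$rsrrssstrtt
  sorted[13] = trtttrtr$rsrrsss
  sorted[14] = ttrtr$rsrrssstrt
  sorted[15] = tttrtr$rsrrssstr
sorted[11] = tr$rsrrssstrtttr

Answer: tr$rsrrssstrtttr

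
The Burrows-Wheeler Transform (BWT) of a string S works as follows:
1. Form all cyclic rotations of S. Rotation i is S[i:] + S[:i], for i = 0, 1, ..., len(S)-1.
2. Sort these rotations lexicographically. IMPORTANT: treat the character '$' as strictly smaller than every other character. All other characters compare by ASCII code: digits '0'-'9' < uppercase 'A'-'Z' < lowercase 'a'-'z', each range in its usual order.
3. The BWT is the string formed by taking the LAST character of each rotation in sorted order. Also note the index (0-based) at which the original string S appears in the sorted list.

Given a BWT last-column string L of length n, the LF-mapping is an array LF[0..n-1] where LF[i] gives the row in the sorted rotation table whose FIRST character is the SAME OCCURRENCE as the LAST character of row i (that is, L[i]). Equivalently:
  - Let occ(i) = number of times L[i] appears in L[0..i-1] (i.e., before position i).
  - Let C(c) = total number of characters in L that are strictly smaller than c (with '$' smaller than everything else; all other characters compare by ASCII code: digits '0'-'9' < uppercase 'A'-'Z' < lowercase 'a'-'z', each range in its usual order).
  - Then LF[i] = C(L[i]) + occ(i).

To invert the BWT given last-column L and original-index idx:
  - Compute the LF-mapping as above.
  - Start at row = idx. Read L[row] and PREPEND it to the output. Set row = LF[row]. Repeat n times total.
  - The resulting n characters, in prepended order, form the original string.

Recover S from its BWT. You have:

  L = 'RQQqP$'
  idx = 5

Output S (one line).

LF mapping: 4 2 3 5 1 0
Walk LF starting at row 5, prepending L[row]:
  step 1: row=5, L[5]='$', prepend. Next row=LF[5]=0
  step 2: row=0, L[0]='R', prepend. Next row=LF[0]=4
  step 3: row=4, L[4]='P', prepend. Next row=LF[4]=1
  step 4: row=1, L[1]='Q', prepend. Next row=LF[1]=2
  step 5: row=2, L[2]='Q', prepend. Next row=LF[2]=3
  step 6: row=3, L[3]='q', prepend. Next row=LF[3]=5
Reversed output: qQQPR$

Answer: qQQPR$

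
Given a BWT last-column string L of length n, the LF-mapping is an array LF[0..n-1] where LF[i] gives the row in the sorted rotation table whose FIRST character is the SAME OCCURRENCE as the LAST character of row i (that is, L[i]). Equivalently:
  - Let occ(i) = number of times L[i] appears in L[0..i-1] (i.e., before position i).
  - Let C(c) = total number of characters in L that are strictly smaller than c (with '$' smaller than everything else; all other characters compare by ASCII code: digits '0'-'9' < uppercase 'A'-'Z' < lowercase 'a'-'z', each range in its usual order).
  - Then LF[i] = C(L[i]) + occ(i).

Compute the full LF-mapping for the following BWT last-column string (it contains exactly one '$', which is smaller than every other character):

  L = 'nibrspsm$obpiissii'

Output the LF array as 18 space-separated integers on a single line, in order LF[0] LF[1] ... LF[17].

Answer: 9 3 1 13 14 11 15 8 0 10 2 12 4 5 16 17 6 7

Derivation:
Char counts: '$':1, 'b':2, 'i':5, 'm':1, 'n':1, 'o':1, 'p':2, 'r':1, 's':4
C (first-col start): C('$')=0, C('b')=1, C('i')=3, C('m')=8, C('n')=9, C('o')=10, C('p')=11, C('r')=13, C('s')=14
L[0]='n': occ=0, LF[0]=C('n')+0=9+0=9
L[1]='i': occ=0, LF[1]=C('i')+0=3+0=3
L[2]='b': occ=0, LF[2]=C('b')+0=1+0=1
L[3]='r': occ=0, LF[3]=C('r')+0=13+0=13
L[4]='s': occ=0, LF[4]=C('s')+0=14+0=14
L[5]='p': occ=0, LF[5]=C('p')+0=11+0=11
L[6]='s': occ=1, LF[6]=C('s')+1=14+1=15
L[7]='m': occ=0, LF[7]=C('m')+0=8+0=8
L[8]='$': occ=0, LF[8]=C('$')+0=0+0=0
L[9]='o': occ=0, LF[9]=C('o')+0=10+0=10
L[10]='b': occ=1, LF[10]=C('b')+1=1+1=2
L[11]='p': occ=1, LF[11]=C('p')+1=11+1=12
L[12]='i': occ=1, LF[12]=C('i')+1=3+1=4
L[13]='i': occ=2, LF[13]=C('i')+2=3+2=5
L[14]='s': occ=2, LF[14]=C('s')+2=14+2=16
L[15]='s': occ=3, LF[15]=C('s')+3=14+3=17
L[16]='i': occ=3, LF[16]=C('i')+3=3+3=6
L[17]='i': occ=4, LF[17]=C('i')+4=3+4=7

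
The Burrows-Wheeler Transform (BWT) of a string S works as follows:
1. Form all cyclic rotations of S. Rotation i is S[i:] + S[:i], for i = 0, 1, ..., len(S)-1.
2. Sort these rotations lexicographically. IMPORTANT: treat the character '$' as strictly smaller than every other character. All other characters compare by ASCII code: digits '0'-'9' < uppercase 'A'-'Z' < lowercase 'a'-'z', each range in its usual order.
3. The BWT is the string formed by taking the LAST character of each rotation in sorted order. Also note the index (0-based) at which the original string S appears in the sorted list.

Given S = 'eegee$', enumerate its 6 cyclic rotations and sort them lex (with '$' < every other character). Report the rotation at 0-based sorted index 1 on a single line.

All 6 rotations (rotation i = S[i:]+S[:i]):
  rot[0] = eegee$
  rot[1] = egee$e
  rot[2] = gee$ee
  rot[3] = ee$eeg
  rot[4] = e$eege
  rot[5] = $eegee
Sorted (with $ < everything):
  sorted[0] = $eegee
  sorted[1] = e$eege
  sorted[2] = ee$eeg
  sorted[3] = eegee$
  sorted[4] = egee$e
  sorted[5] = gee$ee
sorted[1] = e$eege

Answer: e$eege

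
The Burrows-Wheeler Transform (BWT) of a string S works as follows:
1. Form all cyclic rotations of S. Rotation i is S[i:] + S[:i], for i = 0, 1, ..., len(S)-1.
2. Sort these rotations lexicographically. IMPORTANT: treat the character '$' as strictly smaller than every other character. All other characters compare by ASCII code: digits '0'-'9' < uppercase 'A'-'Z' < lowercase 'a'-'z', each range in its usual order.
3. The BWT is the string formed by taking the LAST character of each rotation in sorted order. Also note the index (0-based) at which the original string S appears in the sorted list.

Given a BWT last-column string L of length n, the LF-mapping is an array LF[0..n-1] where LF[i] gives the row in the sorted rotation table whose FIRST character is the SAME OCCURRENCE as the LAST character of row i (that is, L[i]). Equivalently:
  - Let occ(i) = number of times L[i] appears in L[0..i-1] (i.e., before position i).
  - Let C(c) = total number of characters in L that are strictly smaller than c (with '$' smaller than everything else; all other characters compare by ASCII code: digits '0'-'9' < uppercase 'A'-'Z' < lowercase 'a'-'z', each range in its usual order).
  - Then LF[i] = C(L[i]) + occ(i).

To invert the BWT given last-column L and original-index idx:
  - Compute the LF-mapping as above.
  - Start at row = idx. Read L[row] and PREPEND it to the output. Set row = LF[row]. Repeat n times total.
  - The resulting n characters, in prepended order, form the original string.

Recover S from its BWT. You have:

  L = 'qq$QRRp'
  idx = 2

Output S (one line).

Answer: RpqQRq$

Derivation:
LF mapping: 5 6 0 1 2 3 4
Walk LF starting at row 2, prepending L[row]:
  step 1: row=2, L[2]='$', prepend. Next row=LF[2]=0
  step 2: row=0, L[0]='q', prepend. Next row=LF[0]=5
  step 3: row=5, L[5]='R', prepend. Next row=LF[5]=3
  step 4: row=3, L[3]='Q', prepend. Next row=LF[3]=1
  step 5: row=1, L[1]='q', prepend. Next row=LF[1]=6
  step 6: row=6, L[6]='p', prepend. Next row=LF[6]=4
  step 7: row=4, L[4]='R', prepend. Next row=LF[4]=2
Reversed output: RpqQRq$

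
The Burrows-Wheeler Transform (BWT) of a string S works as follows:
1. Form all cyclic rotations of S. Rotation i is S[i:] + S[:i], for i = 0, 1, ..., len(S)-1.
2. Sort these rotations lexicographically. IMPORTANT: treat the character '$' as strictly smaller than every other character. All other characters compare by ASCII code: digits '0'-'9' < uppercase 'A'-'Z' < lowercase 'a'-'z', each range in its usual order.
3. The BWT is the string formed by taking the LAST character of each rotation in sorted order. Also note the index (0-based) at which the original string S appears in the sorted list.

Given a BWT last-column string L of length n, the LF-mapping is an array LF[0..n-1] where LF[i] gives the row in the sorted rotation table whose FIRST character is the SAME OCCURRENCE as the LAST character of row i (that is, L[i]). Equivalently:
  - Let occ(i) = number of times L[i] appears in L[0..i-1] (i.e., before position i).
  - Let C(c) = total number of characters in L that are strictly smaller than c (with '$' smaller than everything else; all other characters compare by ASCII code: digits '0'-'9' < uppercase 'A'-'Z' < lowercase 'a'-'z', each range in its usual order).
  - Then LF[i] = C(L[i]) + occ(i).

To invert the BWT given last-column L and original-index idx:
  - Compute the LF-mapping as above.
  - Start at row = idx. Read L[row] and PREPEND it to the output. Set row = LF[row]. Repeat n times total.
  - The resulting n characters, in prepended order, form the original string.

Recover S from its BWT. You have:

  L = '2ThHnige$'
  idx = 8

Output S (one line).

LF mapping: 1 3 6 2 8 7 5 4 0
Walk LF starting at row 8, prepending L[row]:
  step 1: row=8, L[8]='$', prepend. Next row=LF[8]=0
  step 2: row=0, L[0]='2', prepend. Next row=LF[0]=1
  step 3: row=1, L[1]='T', prepend. Next row=LF[1]=3
  step 4: row=3, L[3]='H', prepend. Next row=LF[3]=2
  step 5: row=2, L[2]='h', prepend. Next row=LF[2]=6
  step 6: row=6, L[6]='g', prepend. Next row=LF[6]=5
  step 7: row=5, L[5]='i', prepend. Next row=LF[5]=7
  step 8: row=7, L[7]='e', prepend. Next row=LF[7]=4
  step 9: row=4, L[4]='n', prepend. Next row=LF[4]=8
Reversed output: neighHT2$

Answer: neighHT2$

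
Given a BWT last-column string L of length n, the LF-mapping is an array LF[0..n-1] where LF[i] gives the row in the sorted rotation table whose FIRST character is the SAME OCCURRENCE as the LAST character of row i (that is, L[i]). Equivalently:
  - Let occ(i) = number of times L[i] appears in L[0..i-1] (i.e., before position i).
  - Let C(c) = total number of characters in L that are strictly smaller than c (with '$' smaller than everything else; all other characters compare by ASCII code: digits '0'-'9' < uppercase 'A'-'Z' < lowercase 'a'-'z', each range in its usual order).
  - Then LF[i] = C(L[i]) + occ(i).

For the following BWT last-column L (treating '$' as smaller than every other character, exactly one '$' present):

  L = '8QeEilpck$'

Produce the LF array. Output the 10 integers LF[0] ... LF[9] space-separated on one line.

Answer: 1 3 5 2 6 8 9 4 7 0

Derivation:
Char counts: '$':1, '8':1, 'E':1, 'Q':1, 'c':1, 'e':1, 'i':1, 'k':1, 'l':1, 'p':1
C (first-col start): C('$')=0, C('8')=1, C('E')=2, C('Q')=3, C('c')=4, C('e')=5, C('i')=6, C('k')=7, C('l')=8, C('p')=9
L[0]='8': occ=0, LF[0]=C('8')+0=1+0=1
L[1]='Q': occ=0, LF[1]=C('Q')+0=3+0=3
L[2]='e': occ=0, LF[2]=C('e')+0=5+0=5
L[3]='E': occ=0, LF[3]=C('E')+0=2+0=2
L[4]='i': occ=0, LF[4]=C('i')+0=6+0=6
L[5]='l': occ=0, LF[5]=C('l')+0=8+0=8
L[6]='p': occ=0, LF[6]=C('p')+0=9+0=9
L[7]='c': occ=0, LF[7]=C('c')+0=4+0=4
L[8]='k': occ=0, LF[8]=C('k')+0=7+0=7
L[9]='$': occ=0, LF[9]=C('$')+0=0+0=0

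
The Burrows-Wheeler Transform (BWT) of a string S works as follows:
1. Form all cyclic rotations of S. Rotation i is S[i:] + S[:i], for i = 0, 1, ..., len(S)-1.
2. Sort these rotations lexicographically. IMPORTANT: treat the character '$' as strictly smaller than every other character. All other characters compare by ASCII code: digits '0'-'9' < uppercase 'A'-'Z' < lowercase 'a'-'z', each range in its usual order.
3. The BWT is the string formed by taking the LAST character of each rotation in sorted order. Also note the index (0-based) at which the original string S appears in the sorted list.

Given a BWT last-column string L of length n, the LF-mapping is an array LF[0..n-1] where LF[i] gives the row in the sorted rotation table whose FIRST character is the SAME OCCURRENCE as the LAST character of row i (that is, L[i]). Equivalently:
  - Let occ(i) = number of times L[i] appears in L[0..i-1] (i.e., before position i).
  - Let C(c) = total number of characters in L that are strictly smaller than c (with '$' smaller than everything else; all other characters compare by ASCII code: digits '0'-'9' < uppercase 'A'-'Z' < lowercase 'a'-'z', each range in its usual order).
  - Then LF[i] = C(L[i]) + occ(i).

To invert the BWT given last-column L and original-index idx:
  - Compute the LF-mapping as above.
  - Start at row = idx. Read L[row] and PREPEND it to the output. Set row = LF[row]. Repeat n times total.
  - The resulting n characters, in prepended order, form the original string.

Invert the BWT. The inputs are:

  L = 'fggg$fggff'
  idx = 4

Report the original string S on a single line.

LF mapping: 1 5 6 7 0 2 8 9 3 4
Walk LF starting at row 4, prepending L[row]:
  step 1: row=4, L[4]='$', prepend. Next row=LF[4]=0
  step 2: row=0, L[0]='f', prepend. Next row=LF[0]=1
  step 3: row=1, L[1]='g', prepend. Next row=LF[1]=5
  step 4: row=5, L[5]='f', prepend. Next row=LF[5]=2
  step 5: row=2, L[2]='g', prepend. Next row=LF[2]=6
  step 6: row=6, L[6]='g', prepend. Next row=LF[6]=8
  step 7: row=8, L[8]='f', prepend. Next row=LF[8]=3
  step 8: row=3, L[3]='g', prepend. Next row=LF[3]=7
  step 9: row=7, L[7]='g', prepend. Next row=LF[7]=9
  step 10: row=9, L[9]='f', prepend. Next row=LF[9]=4
Reversed output: fggfggfgf$

Answer: fggfggfgf$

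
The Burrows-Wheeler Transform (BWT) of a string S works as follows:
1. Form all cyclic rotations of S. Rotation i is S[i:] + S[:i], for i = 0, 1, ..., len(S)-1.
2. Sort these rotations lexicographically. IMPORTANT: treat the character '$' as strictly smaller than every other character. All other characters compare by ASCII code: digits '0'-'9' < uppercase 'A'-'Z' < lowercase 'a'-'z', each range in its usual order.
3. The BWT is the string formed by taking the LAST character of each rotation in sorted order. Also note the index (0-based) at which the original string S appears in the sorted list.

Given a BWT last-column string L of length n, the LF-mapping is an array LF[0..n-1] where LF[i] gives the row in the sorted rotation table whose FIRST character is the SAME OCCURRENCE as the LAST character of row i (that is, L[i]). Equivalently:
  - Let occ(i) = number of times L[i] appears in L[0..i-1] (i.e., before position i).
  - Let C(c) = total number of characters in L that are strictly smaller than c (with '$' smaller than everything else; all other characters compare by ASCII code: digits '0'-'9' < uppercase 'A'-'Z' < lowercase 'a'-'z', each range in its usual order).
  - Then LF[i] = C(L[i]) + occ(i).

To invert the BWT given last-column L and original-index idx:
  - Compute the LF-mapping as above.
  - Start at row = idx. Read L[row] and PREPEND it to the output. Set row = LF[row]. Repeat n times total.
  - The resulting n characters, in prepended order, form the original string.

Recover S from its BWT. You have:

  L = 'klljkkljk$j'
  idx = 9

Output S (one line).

Answer: ljkljjlkkk$

Derivation:
LF mapping: 4 8 9 1 5 6 10 2 7 0 3
Walk LF starting at row 9, prepending L[row]:
  step 1: row=9, L[9]='$', prepend. Next row=LF[9]=0
  step 2: row=0, L[0]='k', prepend. Next row=LF[0]=4
  step 3: row=4, L[4]='k', prepend. Next row=LF[4]=5
  step 4: row=5, L[5]='k', prepend. Next row=LF[5]=6
  step 5: row=6, L[6]='l', prepend. Next row=LF[6]=10
  step 6: row=10, L[10]='j', prepend. Next row=LF[10]=3
  step 7: row=3, L[3]='j', prepend. Next row=LF[3]=1
  step 8: row=1, L[1]='l', prepend. Next row=LF[1]=8
  step 9: row=8, L[8]='k', prepend. Next row=LF[8]=7
  step 10: row=7, L[7]='j', prepend. Next row=LF[7]=2
  step 11: row=2, L[2]='l', prepend. Next row=LF[2]=9
Reversed output: ljkljjlkkk$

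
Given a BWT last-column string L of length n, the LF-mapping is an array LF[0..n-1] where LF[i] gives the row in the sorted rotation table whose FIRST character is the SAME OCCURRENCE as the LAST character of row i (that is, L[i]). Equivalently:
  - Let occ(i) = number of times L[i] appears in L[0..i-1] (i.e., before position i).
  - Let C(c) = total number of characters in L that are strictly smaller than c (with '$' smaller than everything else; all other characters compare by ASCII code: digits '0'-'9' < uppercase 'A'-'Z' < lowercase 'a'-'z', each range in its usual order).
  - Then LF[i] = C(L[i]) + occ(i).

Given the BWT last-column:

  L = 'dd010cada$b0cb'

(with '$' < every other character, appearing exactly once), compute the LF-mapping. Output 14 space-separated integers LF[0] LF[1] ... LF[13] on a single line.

Answer: 11 12 1 4 2 9 5 13 6 0 7 3 10 8

Derivation:
Char counts: '$':1, '0':3, '1':1, 'a':2, 'b':2, 'c':2, 'd':3
C (first-col start): C('$')=0, C('0')=1, C('1')=4, C('a')=5, C('b')=7, C('c')=9, C('d')=11
L[0]='d': occ=0, LF[0]=C('d')+0=11+0=11
L[1]='d': occ=1, LF[1]=C('d')+1=11+1=12
L[2]='0': occ=0, LF[2]=C('0')+0=1+0=1
L[3]='1': occ=0, LF[3]=C('1')+0=4+0=4
L[4]='0': occ=1, LF[4]=C('0')+1=1+1=2
L[5]='c': occ=0, LF[5]=C('c')+0=9+0=9
L[6]='a': occ=0, LF[6]=C('a')+0=5+0=5
L[7]='d': occ=2, LF[7]=C('d')+2=11+2=13
L[8]='a': occ=1, LF[8]=C('a')+1=5+1=6
L[9]='$': occ=0, LF[9]=C('$')+0=0+0=0
L[10]='b': occ=0, LF[10]=C('b')+0=7+0=7
L[11]='0': occ=2, LF[11]=C('0')+2=1+2=3
L[12]='c': occ=1, LF[12]=C('c')+1=9+1=10
L[13]='b': occ=1, LF[13]=C('b')+1=7+1=8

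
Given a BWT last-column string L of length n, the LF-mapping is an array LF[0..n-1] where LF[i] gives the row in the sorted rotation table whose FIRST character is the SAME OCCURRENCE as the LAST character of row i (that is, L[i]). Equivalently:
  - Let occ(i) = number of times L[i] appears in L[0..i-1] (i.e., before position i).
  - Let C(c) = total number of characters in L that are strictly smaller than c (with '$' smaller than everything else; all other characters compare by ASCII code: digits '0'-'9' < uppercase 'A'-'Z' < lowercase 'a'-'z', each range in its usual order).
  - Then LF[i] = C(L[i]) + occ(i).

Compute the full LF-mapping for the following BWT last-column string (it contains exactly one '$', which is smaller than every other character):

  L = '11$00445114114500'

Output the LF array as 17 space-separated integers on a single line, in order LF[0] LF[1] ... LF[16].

Answer: 5 6 0 1 2 11 12 15 7 8 13 9 10 14 16 3 4

Derivation:
Char counts: '$':1, '0':4, '1':6, '4':4, '5':2
C (first-col start): C('$')=0, C('0')=1, C('1')=5, C('4')=11, C('5')=15
L[0]='1': occ=0, LF[0]=C('1')+0=5+0=5
L[1]='1': occ=1, LF[1]=C('1')+1=5+1=6
L[2]='$': occ=0, LF[2]=C('$')+0=0+0=0
L[3]='0': occ=0, LF[3]=C('0')+0=1+0=1
L[4]='0': occ=1, LF[4]=C('0')+1=1+1=2
L[5]='4': occ=0, LF[5]=C('4')+0=11+0=11
L[6]='4': occ=1, LF[6]=C('4')+1=11+1=12
L[7]='5': occ=0, LF[7]=C('5')+0=15+0=15
L[8]='1': occ=2, LF[8]=C('1')+2=5+2=7
L[9]='1': occ=3, LF[9]=C('1')+3=5+3=8
L[10]='4': occ=2, LF[10]=C('4')+2=11+2=13
L[11]='1': occ=4, LF[11]=C('1')+4=5+4=9
L[12]='1': occ=5, LF[12]=C('1')+5=5+5=10
L[13]='4': occ=3, LF[13]=C('4')+3=11+3=14
L[14]='5': occ=1, LF[14]=C('5')+1=15+1=16
L[15]='0': occ=2, LF[15]=C('0')+2=1+2=3
L[16]='0': occ=3, LF[16]=C('0')+3=1+3=4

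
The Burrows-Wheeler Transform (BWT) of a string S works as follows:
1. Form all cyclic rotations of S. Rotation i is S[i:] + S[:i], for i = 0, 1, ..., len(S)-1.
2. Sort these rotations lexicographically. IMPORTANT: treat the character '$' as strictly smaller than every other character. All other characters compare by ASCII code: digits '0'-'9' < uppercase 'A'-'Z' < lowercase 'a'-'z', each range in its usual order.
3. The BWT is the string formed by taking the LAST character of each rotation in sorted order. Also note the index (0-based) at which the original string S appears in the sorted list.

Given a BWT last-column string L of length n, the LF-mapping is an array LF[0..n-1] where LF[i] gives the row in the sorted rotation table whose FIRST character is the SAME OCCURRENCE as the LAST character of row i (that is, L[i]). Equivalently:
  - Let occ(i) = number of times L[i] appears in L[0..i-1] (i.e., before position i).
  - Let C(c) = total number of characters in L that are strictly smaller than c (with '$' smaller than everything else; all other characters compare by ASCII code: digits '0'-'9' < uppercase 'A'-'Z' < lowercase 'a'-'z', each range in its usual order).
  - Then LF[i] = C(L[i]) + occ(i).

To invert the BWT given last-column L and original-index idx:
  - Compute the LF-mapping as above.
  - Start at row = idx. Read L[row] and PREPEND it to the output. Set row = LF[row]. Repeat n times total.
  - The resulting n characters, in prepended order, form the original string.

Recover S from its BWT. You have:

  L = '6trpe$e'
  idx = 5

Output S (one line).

Answer: repet6$

Derivation:
LF mapping: 1 6 5 4 2 0 3
Walk LF starting at row 5, prepending L[row]:
  step 1: row=5, L[5]='$', prepend. Next row=LF[5]=0
  step 2: row=0, L[0]='6', prepend. Next row=LF[0]=1
  step 3: row=1, L[1]='t', prepend. Next row=LF[1]=6
  step 4: row=6, L[6]='e', prepend. Next row=LF[6]=3
  step 5: row=3, L[3]='p', prepend. Next row=LF[3]=4
  step 6: row=4, L[4]='e', prepend. Next row=LF[4]=2
  step 7: row=2, L[2]='r', prepend. Next row=LF[2]=5
Reversed output: repet6$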